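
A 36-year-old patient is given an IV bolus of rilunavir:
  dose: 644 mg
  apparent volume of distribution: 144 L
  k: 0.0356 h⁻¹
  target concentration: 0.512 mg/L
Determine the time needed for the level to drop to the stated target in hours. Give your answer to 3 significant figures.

60.9 h

C₀ = Dose / Vd = 644.0 / 144 = 4.472 mg/L
t = ln(C₀ / C) / k = ln(4.472 / 0.512) / 0.03560
  = ln(8.734) / 0.03560 = 2.167 / 0.03560 = 60.87 h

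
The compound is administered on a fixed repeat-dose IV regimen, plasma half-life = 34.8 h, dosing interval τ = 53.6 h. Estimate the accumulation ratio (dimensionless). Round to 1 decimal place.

1.5

k = ln2 / t½ = 0.693147 / 34.8 = 0.01992 h⁻¹
e^(−kτ) = e^(−0.01992 × 53.6) = 0.3438
Accumulation ratio R = 1 / (1 − e^(−kτ)) = 1 / (1 − 0.3438) = 1.524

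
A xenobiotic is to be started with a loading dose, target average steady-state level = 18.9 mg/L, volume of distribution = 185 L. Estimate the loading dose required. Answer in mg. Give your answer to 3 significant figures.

LD = Css × Vd = 18.9 × 185 = 3497 mg

3500 mg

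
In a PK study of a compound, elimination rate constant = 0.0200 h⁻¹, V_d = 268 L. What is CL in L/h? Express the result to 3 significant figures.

CL = k × Vd = 0.0200 × 268 = 5.360 L/h

5.36 L/h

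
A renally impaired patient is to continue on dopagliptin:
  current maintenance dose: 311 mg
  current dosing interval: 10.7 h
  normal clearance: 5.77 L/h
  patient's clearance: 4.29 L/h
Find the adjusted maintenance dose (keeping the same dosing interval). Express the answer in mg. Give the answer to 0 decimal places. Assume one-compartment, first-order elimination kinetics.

To keep the same average steady-state level, dosing rate must scale with clearance.
CL ratio = 4.29 / 5.77 = 0.7435
New dose (same interval) = 311 × 0.7435 = 231.2 mg

231 mg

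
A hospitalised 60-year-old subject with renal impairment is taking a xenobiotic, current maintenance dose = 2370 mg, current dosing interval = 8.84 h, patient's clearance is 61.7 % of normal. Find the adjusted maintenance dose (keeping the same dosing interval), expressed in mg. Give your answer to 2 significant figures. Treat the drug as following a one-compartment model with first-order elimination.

1500 mg

To keep the same average steady-state level, dosing rate must scale with clearance.
CL ratio = 61.7 / 100 = 0.6170
New dose (same interval) = 2370 × 0.6170 = 1462 mg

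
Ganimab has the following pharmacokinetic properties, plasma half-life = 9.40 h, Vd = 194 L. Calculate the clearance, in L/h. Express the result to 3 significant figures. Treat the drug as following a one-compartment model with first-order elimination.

k = ln2 / t½ = 0.693147 / 9.40 = 0.07374 h⁻¹
CL = k × Vd = 0.07374 × 194 = 14.31 L/h

14.3 L/h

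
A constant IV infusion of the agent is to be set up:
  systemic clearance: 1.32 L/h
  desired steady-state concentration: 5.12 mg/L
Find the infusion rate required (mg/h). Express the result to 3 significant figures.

6.76 mg/h

At steady state, infusion rate R₀ = Css × CL = 5.12 × 1.320 = 6.758 mg/h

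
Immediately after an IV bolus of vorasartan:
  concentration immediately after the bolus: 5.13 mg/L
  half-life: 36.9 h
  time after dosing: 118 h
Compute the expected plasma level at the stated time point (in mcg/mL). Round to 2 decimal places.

k = ln2 / t½ = 0.693147 / 36.9 = 0.01878 h⁻¹
C = C₀ · e^(−k·t) = 5.130 × e^(−0.01878 × 118)
  = 5.130 × 0.1090 = 0.5592 mg/L
(0.5592 mg/L = 0.5592 mcg/mL)

0.56 mcg/mL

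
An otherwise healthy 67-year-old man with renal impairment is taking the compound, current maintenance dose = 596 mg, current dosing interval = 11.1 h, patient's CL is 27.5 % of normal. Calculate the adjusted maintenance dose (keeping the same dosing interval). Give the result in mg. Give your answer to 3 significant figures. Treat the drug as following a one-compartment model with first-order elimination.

164 mg

To keep the same average steady-state level, dosing rate must scale with clearance.
CL ratio = 27.5 / 100 = 0.2750
New dose (same interval) = 596 × 0.2750 = 163.9 mg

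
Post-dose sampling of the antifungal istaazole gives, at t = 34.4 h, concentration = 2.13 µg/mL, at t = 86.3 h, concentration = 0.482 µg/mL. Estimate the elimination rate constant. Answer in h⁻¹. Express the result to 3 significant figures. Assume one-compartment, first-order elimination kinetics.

k = ln(C₁/C₂) / (t₂ − t₁) = ln(2.13/0.482) / (86.3 − 34.4)
  = 1.486 / 51.90 = 0.02863 h⁻¹

0.0286 h⁻¹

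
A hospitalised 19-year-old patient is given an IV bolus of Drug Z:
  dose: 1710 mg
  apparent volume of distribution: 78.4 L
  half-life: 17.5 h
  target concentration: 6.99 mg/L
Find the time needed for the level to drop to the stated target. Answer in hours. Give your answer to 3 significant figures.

28.7 h

C₀ = Dose / Vd = 1710 / 78.4 = 21.81 mg/L
k = ln2 / t½ = 0.693147 / 17.5 = 0.03961 h⁻¹
t = ln(C₀ / C) / k = ln(21.81 / 6.99) / 0.03961
  = ln(3.120) / 0.03961 = 1.138 / 0.03961 = 28.73 h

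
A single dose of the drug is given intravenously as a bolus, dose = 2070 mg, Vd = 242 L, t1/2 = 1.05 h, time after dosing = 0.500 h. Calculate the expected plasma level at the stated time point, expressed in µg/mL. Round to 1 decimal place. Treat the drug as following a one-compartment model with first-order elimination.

C₀ = Dose / Vd = 2070 / 242 = 8.554 mg/L
k = ln2 / t½ = 0.693147 / 1.05 = 0.6601 h⁻¹
C = C₀ · e^(−k·t) = 8.554 × e^(−0.6601 × 0.500)
  = 8.554 × 0.7189 = 6.149 mg/L
(6.149 mg/L = 6.149 µg/mL)

6.1 µg/mL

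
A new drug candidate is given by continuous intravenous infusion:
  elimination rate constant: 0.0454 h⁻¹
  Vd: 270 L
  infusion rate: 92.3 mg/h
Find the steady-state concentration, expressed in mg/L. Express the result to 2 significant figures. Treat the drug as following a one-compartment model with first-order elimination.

7.5 mg/L

CL = k × Vd = 0.04540 × 270 = 12.26 L/h
At steady state Css = R₀ / CL = 92.3 / 12.26 = 7.529 mg/L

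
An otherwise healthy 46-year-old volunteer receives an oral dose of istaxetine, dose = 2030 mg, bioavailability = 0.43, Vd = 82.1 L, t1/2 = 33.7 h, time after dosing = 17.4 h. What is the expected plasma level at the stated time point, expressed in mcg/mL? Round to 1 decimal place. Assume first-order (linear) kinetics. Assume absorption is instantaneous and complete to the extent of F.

7.4 mcg/mL

Amount reaching circulation = F × Dose = 0.43 × 2030 = 872.9 mg
C₀ = F·Dose / Vd = 872.9 / 82.1 = 10.63 mg/L
k = ln2 / t½ = 0.693147 / 33.7 = 0.02057 h⁻¹
C = C₀ · e^(−k·t) = 10.63 × e^(−0.02057 × 17.4)
  = 10.63 × 0.6991 = 7.431 mg/L
(7.431 mg/L = 7.431 mcg/mL)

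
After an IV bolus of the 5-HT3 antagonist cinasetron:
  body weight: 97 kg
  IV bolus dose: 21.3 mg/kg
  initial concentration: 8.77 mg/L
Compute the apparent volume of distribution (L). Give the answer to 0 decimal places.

Dose = 21.3 × 97 = 2066 mg
Vd = Dose / C₀ = 2066 / 8.77 = 235.6 L

236 L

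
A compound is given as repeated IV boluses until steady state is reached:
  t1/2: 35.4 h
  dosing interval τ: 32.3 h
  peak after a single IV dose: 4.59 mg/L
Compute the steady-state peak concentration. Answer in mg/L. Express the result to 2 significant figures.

9.8 mg/L

k = ln2 / t½ = 0.693147 / 35.4 = 0.01958 h⁻¹
e^(−kτ) = e^(−0.01958 × 32.3) = 0.5313
Accumulation ratio R = 1 / (1 − e^(−kτ)) = 1 / (1 − 0.5313) = 2.134
Steady-state peak = C₀ × R = 4.59 × 2.134 = 9.795 mg/L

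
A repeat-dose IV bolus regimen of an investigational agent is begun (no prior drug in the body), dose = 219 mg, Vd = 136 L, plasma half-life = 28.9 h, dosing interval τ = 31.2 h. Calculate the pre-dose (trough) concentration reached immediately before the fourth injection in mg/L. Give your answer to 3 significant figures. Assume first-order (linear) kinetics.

1.29 mg/L

C₀ per dose = Dose / Vd = 219 / 136 = 1.610 mg/L
k = ln2 / t½ = 0.693147 / 28.9 = 0.02398 h⁻¹
Fraction remaining after one interval: r = e^(−kτ) = e^(−0.02398 × 31.2) = 0.4732
Before dose 4, 3 doses have been given (aged 1τ, 2τ, 3τ).
C_trough = C₀ × (r + r² + … + r^3) = C₀ × r(1−r^3)/(1−r)
        = 1.610 × 0.4732 × (1 − 0.1060) / (1 − 0.4732) = 1.293 mg/L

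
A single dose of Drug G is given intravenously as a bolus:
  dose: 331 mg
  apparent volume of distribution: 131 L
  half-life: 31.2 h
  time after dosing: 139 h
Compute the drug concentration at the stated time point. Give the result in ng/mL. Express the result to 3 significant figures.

C₀ = Dose / Vd = 331.0 / 131 = 2.527 mg/L
k = ln2 / t½ = 0.693147 / 31.2 = 0.02222 h⁻¹
C = C₀ · e^(−k·t) = 2.527 × e^(−0.02222 × 139)
  = 2.527 × 0.04557 = 0.1152 mg/L
Convert: 0.1152 mg/L × 1000 = 115.2 ng/mL

115 ng/mL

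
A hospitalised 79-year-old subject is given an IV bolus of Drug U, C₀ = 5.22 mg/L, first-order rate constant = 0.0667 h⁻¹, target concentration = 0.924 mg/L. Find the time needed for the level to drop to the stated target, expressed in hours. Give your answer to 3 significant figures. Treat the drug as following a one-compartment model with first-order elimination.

t = ln(C₀ / C) / k = ln(5.220 / 0.924) / 0.06670
  = ln(5.649) / 0.06670 = 1.731 / 0.06670 = 25.95 h

26.0 h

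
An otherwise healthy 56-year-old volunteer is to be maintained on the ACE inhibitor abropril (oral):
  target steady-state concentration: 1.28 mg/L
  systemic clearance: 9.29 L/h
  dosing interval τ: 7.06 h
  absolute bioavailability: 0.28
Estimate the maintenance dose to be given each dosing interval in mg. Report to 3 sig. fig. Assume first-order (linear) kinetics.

At steady state, F × (Dose/τ) = Css × CL.
Dose = Css × CL × τ / F = 1.28 × 9.290 × 7.06 / 0.28 = 299.8 mg

300 mg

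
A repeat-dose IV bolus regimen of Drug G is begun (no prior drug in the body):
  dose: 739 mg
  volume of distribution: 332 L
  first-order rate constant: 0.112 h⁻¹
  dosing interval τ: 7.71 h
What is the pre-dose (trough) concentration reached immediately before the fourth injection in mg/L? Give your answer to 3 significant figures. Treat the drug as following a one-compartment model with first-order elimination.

1.50 mg/L

C₀ per dose = Dose / Vd = 739 / 332 = 2.226 mg/L
Fraction remaining after one interval: r = e^(−kτ) = e^(−0.1120 × 7.71) = 0.4217
Before dose 4, 3 doses have been given (aged 1τ, 2τ, 3τ).
C_trough = C₀ × (r + r² + … + r^3) = C₀ × r(1−r^3)/(1−r)
        = 2.226 × 0.4217 × (1 − 0.07499) / (1 − 0.4217) = 1.501 mg/L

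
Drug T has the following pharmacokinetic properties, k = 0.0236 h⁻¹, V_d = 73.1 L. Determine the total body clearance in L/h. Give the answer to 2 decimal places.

1.73 L/h

CL = k × Vd = 0.0236 × 73.1 = 1.725 L/h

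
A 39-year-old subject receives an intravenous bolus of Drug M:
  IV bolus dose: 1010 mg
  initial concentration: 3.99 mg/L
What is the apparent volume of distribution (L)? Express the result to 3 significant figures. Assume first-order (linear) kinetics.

Vd = Dose / C₀ = 1010 / 3.99 = 253.1 L

253 L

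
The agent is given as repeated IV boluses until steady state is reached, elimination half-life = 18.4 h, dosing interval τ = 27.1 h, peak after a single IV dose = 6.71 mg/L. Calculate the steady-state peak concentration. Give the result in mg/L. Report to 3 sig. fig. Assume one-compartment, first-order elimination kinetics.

10.5 mg/L

k = ln2 / t½ = 0.693147 / 18.4 = 0.03767 h⁻¹
e^(−kτ) = e^(−0.03767 × 27.1) = 0.3603
Accumulation ratio R = 1 / (1 − e^(−kτ)) = 1 / (1 − 0.3603) = 1.563
Steady-state peak = C₀ × R = 6.71 × 1.563 = 10.49 mg/L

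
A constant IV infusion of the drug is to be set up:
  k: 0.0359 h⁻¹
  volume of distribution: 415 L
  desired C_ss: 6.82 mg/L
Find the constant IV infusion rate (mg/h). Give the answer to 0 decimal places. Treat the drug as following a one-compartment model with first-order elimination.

CL = k × Vd = 0.03590 × 415 = 14.90 L/h
At steady state, infusion rate R₀ = Css × CL = 6.82 × 14.90 = 101.6 mg/h

102 mg/h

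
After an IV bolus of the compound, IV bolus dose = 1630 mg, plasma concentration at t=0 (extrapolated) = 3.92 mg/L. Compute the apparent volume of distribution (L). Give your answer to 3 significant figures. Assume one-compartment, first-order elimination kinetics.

Vd = Dose / C₀ = 1630 / 3.92 = 415.8 L

416 L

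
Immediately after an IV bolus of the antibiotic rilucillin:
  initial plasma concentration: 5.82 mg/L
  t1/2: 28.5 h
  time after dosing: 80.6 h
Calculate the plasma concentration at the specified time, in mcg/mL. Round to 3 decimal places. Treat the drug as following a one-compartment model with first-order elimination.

k = ln2 / t½ = 0.693147 / 28.5 = 0.02432 h⁻¹
C = C₀ · e^(−k·t) = 5.820 × e^(−0.02432 × 80.6)
  = 5.820 × 0.1408 = 0.8195 mg/L
(0.8195 mg/L = 0.8195 mcg/mL)

0.820 mcg/mL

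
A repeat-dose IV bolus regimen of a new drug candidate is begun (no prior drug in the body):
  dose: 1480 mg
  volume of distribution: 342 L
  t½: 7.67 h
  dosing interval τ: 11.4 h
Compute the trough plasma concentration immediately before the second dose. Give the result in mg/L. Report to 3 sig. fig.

C₀ per dose = Dose / Vd = 1480 / 342 = 4.327 mg/L
k = ln2 / t½ = 0.693147 / 7.67 = 0.09037 h⁻¹
Fraction remaining after one interval: r = e^(−kτ) = e^(−0.09037 × 11.4) = 0.3569
Before dose 2, 1 dose has been given (aged 1τ).
C_trough = C₀ × r = 4.327 × 0.3569 = 1.544 mg/L

1.54 mg/L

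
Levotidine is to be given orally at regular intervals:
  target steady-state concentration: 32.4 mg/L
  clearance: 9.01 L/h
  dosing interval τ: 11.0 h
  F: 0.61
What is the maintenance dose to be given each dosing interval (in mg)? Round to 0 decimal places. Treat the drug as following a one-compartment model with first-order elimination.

At steady state, F × (Dose/τ) = Css × CL.
Dose = Css × CL × τ / F = 32.4 × 9.010 × 11.0 / 0.61 = 5264 mg

5264 mg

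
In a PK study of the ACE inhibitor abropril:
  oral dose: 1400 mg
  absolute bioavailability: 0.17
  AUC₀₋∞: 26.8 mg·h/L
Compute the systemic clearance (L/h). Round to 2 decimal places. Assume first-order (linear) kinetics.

8.88 L/h

CL = F·Dose / AUC = 0.17 × 1400 / 26.8 = 8.881 L/h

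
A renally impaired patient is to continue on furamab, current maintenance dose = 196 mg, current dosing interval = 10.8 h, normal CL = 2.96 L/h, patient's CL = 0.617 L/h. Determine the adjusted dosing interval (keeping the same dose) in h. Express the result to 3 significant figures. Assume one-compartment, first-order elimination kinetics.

To keep the same average steady-state level, dosing rate must scale with clearance.
CL ratio = 0.617 / 2.96 = 0.2084
New interval (same dose) = 10.8 / 0.2084 = 51.82 h

51.8 h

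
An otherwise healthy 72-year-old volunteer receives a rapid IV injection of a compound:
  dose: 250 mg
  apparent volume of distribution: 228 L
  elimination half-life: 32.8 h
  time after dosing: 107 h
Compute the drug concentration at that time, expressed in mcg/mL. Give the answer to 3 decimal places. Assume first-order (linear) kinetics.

C₀ = Dose / Vd = 250.0 / 228 = 1.096 mg/L
k = ln2 / t½ = 0.693147 / 32.8 = 0.02113 h⁻¹
C = C₀ · e^(−k·t) = 1.096 × e^(−0.02113 × 107)
  = 1.096 × 0.1043 = 0.1143 mg/L
(0.1143 mg/L = 0.1143 mcg/mL)

0.114 mcg/mL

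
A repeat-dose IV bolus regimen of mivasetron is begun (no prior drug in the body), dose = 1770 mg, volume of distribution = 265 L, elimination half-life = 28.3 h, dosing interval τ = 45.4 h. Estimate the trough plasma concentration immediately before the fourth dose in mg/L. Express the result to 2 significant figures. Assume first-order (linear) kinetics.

3.2 mg/L

C₀ per dose = Dose / Vd = 1770 / 265 = 6.679 mg/L
k = ln2 / t½ = 0.693147 / 28.3 = 0.02449 h⁻¹
Fraction remaining after one interval: r = e^(−kτ) = e^(−0.02449 × 45.4) = 0.3290
Before dose 4, 3 doses have been given (aged 1τ, 2τ, 3τ).
C_trough = C₀ × (r + r² + … + r^3) = C₀ × r(1−r^3)/(1−r)
        = 6.679 × 0.3290 × (1 − 0.03561) / (1 − 0.3290) = 3.158 mg/L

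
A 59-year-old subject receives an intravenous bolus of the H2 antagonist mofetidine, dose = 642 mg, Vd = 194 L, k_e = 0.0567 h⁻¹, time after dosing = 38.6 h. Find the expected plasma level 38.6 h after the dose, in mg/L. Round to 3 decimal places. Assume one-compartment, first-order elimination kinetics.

C₀ = Dose / Vd = 642.0 / 194 = 3.309 mg/L
C = C₀ · e^(−k·t) = 3.309 × e^(−0.05670 × 38.6)
  = 3.309 × 0.1121 = 0.3709 mg/L

0.371 mg/L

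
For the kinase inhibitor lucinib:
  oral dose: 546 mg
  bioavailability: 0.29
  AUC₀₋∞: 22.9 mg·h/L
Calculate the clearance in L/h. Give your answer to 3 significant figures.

6.91 L/h

CL = F·Dose / AUC = 0.29 × 546 / 22.9 = 6.914 L/h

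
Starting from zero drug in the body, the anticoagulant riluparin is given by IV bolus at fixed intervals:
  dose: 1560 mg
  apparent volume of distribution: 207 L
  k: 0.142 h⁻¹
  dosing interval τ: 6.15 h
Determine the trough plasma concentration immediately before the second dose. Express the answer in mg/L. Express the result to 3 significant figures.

C₀ per dose = Dose / Vd = 1560 / 207 = 7.536 mg/L
Fraction remaining after one interval: r = e^(−kτ) = e^(−0.1420 × 6.15) = 0.4176
Before dose 2, 1 dose has been given (aged 1τ).
C_trough = C₀ × r = 7.536 × 0.4176 = 3.147 mg/L

3.15 mg/L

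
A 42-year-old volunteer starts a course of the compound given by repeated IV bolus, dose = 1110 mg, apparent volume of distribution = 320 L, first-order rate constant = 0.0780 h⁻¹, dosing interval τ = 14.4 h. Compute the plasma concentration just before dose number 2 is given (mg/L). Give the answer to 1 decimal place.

1.1 mg/L

C₀ per dose = Dose / Vd = 1110 / 320 = 3.469 mg/L
Fraction remaining after one interval: r = e^(−kτ) = e^(−0.07800 × 14.4) = 0.3252
Before dose 2, 1 dose has been given (aged 1τ).
C_trough = C₀ × r = 3.469 × 0.3252 = 1.128 mg/L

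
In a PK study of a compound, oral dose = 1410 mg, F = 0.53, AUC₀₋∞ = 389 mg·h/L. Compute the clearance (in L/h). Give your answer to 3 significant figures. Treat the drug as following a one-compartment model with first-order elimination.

CL = F·Dose / AUC = 0.53 × 1410 / 389 = 1.921 L/h

1.92 L/h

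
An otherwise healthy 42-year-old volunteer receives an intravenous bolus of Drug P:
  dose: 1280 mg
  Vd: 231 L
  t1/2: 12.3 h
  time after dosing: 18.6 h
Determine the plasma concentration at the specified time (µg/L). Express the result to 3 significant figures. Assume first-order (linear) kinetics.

C₀ = Dose / Vd = 1280 / 231 = 5.541 mg/L
k = ln2 / t½ = 0.693147 / 12.3 = 0.05635 h⁻¹
C = C₀ · e^(−k·t) = 5.541 × e^(−0.05635 × 18.6)
  = 5.541 × 0.3506 = 1.943 mg/L
Convert: 1.943 mg/L × 1000 = 1943 µg/L

1940 µg/L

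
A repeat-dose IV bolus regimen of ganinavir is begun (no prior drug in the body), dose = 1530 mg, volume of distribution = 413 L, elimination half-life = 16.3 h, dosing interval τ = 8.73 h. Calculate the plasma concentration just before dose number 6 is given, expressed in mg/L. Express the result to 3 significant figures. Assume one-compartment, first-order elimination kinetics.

6.95 mg/L

C₀ per dose = Dose / Vd = 1530 / 413 = 3.705 mg/L
k = ln2 / t½ = 0.693147 / 16.3 = 0.04252 h⁻¹
Fraction remaining after one interval: r = e^(−kτ) = e^(−0.04252 × 8.73) = 0.6899
Before dose 6, 5 doses have been given (aged 1τ, 2τ, 3τ, 4τ, 5τ).
C_trough = C₀ × (r + r² + … + r^5) = C₀ × r(1−r^5)/(1−r)
        = 3.705 × 0.6899 × (1 − 0.1563) / (1 − 0.6899) = 6.954 mg/L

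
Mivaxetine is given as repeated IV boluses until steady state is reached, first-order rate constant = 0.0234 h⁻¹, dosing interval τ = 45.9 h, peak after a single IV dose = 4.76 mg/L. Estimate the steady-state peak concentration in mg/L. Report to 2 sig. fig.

e^(−kτ) = e^(−0.02340 × 45.9) = 0.3416
Accumulation ratio R = 1 / (1 − e^(−kτ)) = 1 / (1 − 0.3416) = 1.519
Steady-state peak = C₀ × R = 4.76 × 1.519 = 7.230 mg/L

7.2 mg/L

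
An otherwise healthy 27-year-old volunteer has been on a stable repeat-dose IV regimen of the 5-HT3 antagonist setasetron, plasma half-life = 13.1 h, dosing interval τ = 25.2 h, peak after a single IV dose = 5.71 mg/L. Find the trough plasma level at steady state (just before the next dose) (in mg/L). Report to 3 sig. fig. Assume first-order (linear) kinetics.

2.04 mg/L

k = ln2 / t½ = 0.693147 / 13.1 = 0.05291 h⁻¹
e^(−kτ) = e^(−0.05291 × 25.2) = 0.2636
Accumulation ratio R = 1 / (1 − e^(−kτ)) = 1 / (1 − 0.2636) = 1.358
Steady-state trough = C₀ × R × e^(−kτ) = 5.71 × 1.358 × 0.2636 = 2.044 mg/L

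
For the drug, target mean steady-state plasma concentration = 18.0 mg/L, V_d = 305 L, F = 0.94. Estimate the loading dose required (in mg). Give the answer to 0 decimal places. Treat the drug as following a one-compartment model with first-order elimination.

LD = Css × Vd / F = 18.0 × 305 / 0.94 = 5840 mg

5840 mg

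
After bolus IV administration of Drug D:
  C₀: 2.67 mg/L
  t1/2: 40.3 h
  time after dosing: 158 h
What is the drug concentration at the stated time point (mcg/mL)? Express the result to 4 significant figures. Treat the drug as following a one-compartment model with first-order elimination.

0.1763 mcg/mL

k = ln2 / t½ = 0.693147 / 40.3 = 0.01720 h⁻¹
C = C₀ · e^(−k·t) = 2.670 × e^(−0.01720 × 158)
  = 2.670 × 0.06603 = 0.1763 mg/L
(0.1763 mg/L = 0.1763 mcg/mL)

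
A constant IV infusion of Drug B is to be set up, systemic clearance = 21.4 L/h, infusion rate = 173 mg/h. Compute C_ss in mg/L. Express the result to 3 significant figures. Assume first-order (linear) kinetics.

At steady state Css = R₀ / CL = 173 / 21.40 = 8.084 mg/L

8.08 mg/L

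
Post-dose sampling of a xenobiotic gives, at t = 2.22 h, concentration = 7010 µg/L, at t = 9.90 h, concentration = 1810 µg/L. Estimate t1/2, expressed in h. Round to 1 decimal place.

3.9 h

k = ln(C₁/C₂) / (t₂ − t₁) = ln(7010/1810) / (9.90 − 2.22)
  = 1.354 / 7.680 = 0.1763 h⁻¹
t½ = ln2 / k = 0.693147 / 0.1763 = 3.932 h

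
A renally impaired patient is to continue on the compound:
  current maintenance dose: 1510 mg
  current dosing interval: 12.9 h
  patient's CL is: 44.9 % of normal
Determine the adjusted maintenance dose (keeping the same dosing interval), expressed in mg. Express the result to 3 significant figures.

678 mg

To keep the same average steady-state level, dosing rate must scale with clearance.
CL ratio = 44.9 / 100 = 0.4490
New dose (same interval) = 1510 × 0.4490 = 678.0 mg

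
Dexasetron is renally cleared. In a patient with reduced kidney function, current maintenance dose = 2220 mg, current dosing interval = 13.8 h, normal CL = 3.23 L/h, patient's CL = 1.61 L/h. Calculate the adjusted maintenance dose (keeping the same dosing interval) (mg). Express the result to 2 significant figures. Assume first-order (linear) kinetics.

1100 mg

To keep the same average steady-state level, dosing rate must scale with clearance.
CL ratio = 1.61 / 3.23 = 0.4985
New dose (same interval) = 2220 × 0.4985 = 1107 mg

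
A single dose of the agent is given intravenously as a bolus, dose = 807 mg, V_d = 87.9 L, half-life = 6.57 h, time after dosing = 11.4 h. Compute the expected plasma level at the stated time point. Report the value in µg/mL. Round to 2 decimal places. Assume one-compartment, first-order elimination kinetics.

2.76 µg/mL

C₀ = Dose / Vd = 807.0 / 87.9 = 9.181 mg/L
k = ln2 / t½ = 0.693147 / 6.57 = 0.1055 h⁻¹
C = C₀ · e^(−k·t) = 9.181 × e^(−0.1055 × 11.4)
  = 9.181 × 0.3004 = 2.758 mg/L
(2.758 mg/L = 2.758 µg/mL)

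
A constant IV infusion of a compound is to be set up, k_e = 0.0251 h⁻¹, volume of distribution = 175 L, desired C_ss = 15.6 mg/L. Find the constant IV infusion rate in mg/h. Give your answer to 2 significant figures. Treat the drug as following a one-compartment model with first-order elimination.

CL = k × Vd = 0.02510 × 175 = 4.393 L/h
At steady state, infusion rate R₀ = Css × CL = 15.6 × 4.393 = 68.53 mg/h

69 mg/h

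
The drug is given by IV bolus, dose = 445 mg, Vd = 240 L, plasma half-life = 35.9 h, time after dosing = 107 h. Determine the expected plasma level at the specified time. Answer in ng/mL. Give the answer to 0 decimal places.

C₀ = Dose / Vd = 445.0 / 240 = 1.854 mg/L
k = ln2 / t½ = 0.693147 / 35.9 = 0.01931 h⁻¹
C = C₀ · e^(−k·t) = 1.854 × e^(−0.01931 × 107)
  = 1.854 × 0.1267 = 0.2349 mg/L
Convert: 0.2349 mg/L × 1000 = 234.9 ng/mL

235 ng/mL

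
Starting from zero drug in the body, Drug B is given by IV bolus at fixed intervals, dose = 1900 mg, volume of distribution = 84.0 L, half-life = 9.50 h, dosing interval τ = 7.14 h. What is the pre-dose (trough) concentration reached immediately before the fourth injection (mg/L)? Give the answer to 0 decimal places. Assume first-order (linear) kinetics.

C₀ per dose = Dose / Vd = 1900 / 84.0 = 22.62 mg/L
k = ln2 / t½ = 0.693147 / 9.50 = 0.07296 h⁻¹
Fraction remaining after one interval: r = e^(−kτ) = e^(−0.07296 × 7.14) = 0.5940
Before dose 4, 3 doses have been given (aged 1τ, 2τ, 3τ).
C_trough = C₀ × (r + r² + … + r^3) = C₀ × r(1−r^3)/(1−r)
        = 22.62 × 0.5940 × (1 − 0.2096) / (1 − 0.5940) = 26.16 mg/L

26 mg/L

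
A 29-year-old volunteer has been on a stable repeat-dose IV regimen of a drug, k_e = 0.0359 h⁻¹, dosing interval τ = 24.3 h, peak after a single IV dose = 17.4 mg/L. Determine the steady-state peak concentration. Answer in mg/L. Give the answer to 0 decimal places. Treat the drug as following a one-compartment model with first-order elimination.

30 mg/L

e^(−kτ) = e^(−0.03590 × 24.3) = 0.4180
Accumulation ratio R = 1 / (1 − e^(−kτ)) = 1 / (1 − 0.4180) = 1.718
Steady-state peak = C₀ × R = 17.4 × 1.718 = 29.89 mg/L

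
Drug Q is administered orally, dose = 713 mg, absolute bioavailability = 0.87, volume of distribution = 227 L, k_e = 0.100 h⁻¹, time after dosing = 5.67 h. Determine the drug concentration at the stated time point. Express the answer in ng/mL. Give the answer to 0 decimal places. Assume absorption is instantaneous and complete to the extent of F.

Amount reaching circulation = F × Dose = 0.87 × 713.0 = 620.3 mg
C₀ = F·Dose / Vd = 620.3 / 227 = 2.733 mg/L
C = C₀ · e^(−k·t) = 2.733 × e^(−0.1000 × 5.67)
  = 2.733 × 0.5672 = 1.550 mg/L
Convert: 1.550 mg/L × 1000 = 1550 ng/mL

1550 ng/mL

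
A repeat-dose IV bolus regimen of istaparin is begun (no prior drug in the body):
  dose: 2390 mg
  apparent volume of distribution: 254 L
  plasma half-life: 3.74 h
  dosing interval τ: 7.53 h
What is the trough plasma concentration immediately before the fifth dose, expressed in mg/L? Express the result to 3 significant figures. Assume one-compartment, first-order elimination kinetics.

C₀ per dose = Dose / Vd = 2390 / 254 = 9.409 mg/L
k = ln2 / t½ = 0.693147 / 3.74 = 0.1853 h⁻¹
Fraction remaining after one interval: r = e^(−kτ) = e^(−0.1853 × 7.53) = 0.2478
Before dose 5, 4 doses have been given (aged 1τ, 2τ, 3τ, 4τ).
C_trough = C₀ × (r + r² + … + r^4) = C₀ × r(1−r^4)/(1−r)
        = 9.409 × 0.2478 × (1 − 0.003771) / (1 − 0.2478) = 3.088 mg/L

3.09 mg/L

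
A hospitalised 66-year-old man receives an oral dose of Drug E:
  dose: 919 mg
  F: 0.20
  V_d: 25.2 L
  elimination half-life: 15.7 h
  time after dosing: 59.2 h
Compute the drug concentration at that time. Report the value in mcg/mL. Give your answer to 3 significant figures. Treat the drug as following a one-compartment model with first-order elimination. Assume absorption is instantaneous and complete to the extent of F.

0.534 mcg/mL

Amount reaching circulation = F × Dose = 0.20 × 919.0 = 183.8 mg
C₀ = F·Dose / Vd = 183.8 / 25.2 = 7.294 mg/L
k = ln2 / t½ = 0.693147 / 15.7 = 0.04415 h⁻¹
C = C₀ · e^(−k·t) = 7.294 × e^(−0.04415 × 59.2)
  = 7.294 × 0.07326 = 0.5344 mg/L
(0.5344 mg/L = 0.5344 mcg/mL)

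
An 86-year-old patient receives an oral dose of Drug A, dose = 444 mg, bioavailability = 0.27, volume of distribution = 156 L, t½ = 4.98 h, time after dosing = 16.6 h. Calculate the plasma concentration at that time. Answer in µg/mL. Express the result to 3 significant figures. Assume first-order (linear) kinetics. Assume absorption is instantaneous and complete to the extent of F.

0.0762 µg/mL

Amount reaching circulation = F × Dose = 0.27 × 444.0 = 119.9 mg
C₀ = F·Dose / Vd = 119.9 / 156 = 0.7686 mg/L
k = ln2 / t½ = 0.693147 / 4.98 = 0.1392 h⁻¹
C = C₀ · e^(−k·t) = 0.7686 × e^(−0.1392 × 16.6)
  = 0.7686 × 0.09919 = 0.07624 mg/L
(0.07624 mg/L = 0.07624 µg/mL)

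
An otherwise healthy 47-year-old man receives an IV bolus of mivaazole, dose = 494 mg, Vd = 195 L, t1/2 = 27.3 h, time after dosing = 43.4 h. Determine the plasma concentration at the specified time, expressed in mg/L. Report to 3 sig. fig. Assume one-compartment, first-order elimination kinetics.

C₀ = Dose / Vd = 494.0 / 195 = 2.533 mg/L
k = ln2 / t½ = 0.693147 / 27.3 = 0.02539 h⁻¹
C = C₀ · e^(−k·t) = 2.533 × e^(−0.02539 × 43.4)
  = 2.533 × 0.3322 = 0.8415 mg/L

0.842 mg/L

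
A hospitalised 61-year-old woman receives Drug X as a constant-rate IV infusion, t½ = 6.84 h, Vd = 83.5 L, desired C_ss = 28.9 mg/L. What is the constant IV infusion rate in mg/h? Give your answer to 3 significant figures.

k = ln2 / t½ = 0.693147 / 6.84 = 0.1013 h⁻¹
CL = k × Vd = 0.1013 × 83.5 = 8.459 L/h
At steady state, infusion rate R₀ = Css × CL = 28.9 × 8.459 = 244.5 mg/h

245 mg/h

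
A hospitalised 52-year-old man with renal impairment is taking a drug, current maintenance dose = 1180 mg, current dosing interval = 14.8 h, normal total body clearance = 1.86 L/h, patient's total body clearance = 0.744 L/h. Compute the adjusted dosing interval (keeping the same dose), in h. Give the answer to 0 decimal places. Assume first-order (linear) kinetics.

37 h

To keep the same average steady-state level, dosing rate must scale with clearance.
CL ratio = 0.744 / 1.86 = 0.4000
New interval (same dose) = 14.8 / 0.4000 = 37.00 h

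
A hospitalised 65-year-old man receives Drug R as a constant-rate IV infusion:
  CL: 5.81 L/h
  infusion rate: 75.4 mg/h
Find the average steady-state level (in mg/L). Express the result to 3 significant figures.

13.0 mg/L

At steady state Css = R₀ / CL = 75.4 / 5.810 = 12.98 mg/L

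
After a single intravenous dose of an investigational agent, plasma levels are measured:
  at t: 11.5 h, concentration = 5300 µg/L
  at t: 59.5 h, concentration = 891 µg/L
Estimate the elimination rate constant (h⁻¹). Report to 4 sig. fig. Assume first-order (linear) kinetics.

0.03715 h⁻¹

k = ln(C₁/C₂) / (t₂ − t₁) = ln(5300/891) / (59.5 − 11.5)
  = 1.783 / 48.00 = 0.03715 h⁻¹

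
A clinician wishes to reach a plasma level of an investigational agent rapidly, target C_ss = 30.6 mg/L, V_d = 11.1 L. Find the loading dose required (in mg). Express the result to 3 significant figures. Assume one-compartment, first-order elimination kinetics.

LD = Css × Vd = 30.6 × 11.1 = 339.7 mg

340 mg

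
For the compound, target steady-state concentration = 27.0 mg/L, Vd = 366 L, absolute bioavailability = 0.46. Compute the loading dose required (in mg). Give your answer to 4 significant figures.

LD = Css × Vd / F = 27.0 × 366 / 0.46 = 21480 mg

21480 mg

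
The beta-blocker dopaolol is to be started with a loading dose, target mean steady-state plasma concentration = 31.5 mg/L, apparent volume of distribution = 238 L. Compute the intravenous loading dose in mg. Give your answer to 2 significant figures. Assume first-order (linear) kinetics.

LD = Css × Vd = 31.5 × 238 = 7497 mg

7500 mg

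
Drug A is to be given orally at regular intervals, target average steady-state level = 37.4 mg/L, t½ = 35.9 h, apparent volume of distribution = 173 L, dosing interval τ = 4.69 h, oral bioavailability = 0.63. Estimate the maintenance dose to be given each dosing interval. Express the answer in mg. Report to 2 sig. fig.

k = ln2 / t½ = 0.693147 / 35.9 = 0.01931 h⁻¹
CL = k × Vd = 0.01931 × 173 = 3.341 L/h
At steady state, F × (Dose/τ) = Css × CL.
Dose = Css × CL × τ / F = 37.4 × 3.341 × 4.69 / 0.63 = 930.2 mg

930 mg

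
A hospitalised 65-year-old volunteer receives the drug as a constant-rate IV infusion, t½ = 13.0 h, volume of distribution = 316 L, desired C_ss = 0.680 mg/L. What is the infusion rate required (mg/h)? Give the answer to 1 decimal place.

11.5 mg/h

k = ln2 / t½ = 0.693147 / 13.0 = 0.05332 h⁻¹
CL = k × Vd = 0.05332 × 316 = 16.85 L/h
At steady state, infusion rate R₀ = Css × CL = 0.680 × 16.85 = 11.46 mg/h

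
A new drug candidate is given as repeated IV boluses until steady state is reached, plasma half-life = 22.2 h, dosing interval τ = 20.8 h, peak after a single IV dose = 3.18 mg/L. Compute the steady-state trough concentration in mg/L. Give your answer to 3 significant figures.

k = ln2 / t½ = 0.693147 / 22.2 = 0.03122 h⁻¹
e^(−kτ) = e^(−0.03122 × 20.8) = 0.5224
Accumulation ratio R = 1 / (1 − e^(−kτ)) = 1 / (1 − 0.5224) = 2.094
Steady-state trough = C₀ × R × e^(−kτ) = 3.18 × 2.094 × 0.5224 = 3.479 mg/L

3.48 mg/L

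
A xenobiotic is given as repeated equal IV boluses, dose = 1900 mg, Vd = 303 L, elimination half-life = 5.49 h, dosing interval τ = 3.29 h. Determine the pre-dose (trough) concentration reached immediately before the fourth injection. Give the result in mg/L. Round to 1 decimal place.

8.7 mg/L

C₀ per dose = Dose / Vd = 1900 / 303 = 6.271 mg/L
k = ln2 / t½ = 0.693147 / 5.49 = 0.1263 h⁻¹
Fraction remaining after one interval: r = e^(−kτ) = e^(−0.1263 × 3.29) = 0.6600
Before dose 4, 3 doses have been given (aged 1τ, 2τ, 3τ).
C_trough = C₀ × (r + r² + … + r^3) = C₀ × r(1−r^3)/(1−r)
        = 6.271 × 0.6600 × (1 − 0.2875) / (1 − 0.6600) = 8.673 mg/L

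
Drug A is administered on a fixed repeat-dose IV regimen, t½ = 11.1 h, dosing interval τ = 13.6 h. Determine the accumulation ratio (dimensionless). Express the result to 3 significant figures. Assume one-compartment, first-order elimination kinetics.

1.75

k = ln2 / t½ = 0.693147 / 11.1 = 0.06245 h⁻¹
e^(−kτ) = e^(−0.06245 × 13.6) = 0.4277
Accumulation ratio R = 1 / (1 − e^(−kτ)) = 1 / (1 − 0.4277) = 1.747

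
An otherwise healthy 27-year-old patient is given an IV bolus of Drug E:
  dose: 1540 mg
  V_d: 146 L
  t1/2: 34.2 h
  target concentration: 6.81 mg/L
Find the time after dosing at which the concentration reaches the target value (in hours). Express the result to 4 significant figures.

21.59 h

C₀ = Dose / Vd = 1540 / 146 = 10.55 mg/L
k = ln2 / t½ = 0.693147 / 34.2 = 0.02027 h⁻¹
t = ln(C₀ / C) / k = ln(10.55 / 6.81) / 0.02027
  = ln(1.549) / 0.02027 = 0.4376 / 0.02027 = 21.59 h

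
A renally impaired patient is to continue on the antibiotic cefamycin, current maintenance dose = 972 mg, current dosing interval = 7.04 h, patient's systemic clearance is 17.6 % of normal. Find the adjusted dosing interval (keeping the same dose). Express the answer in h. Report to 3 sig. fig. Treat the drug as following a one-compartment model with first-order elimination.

40.0 h

To keep the same average steady-state level, dosing rate must scale with clearance.
CL ratio = 17.6 / 100 = 0.1760
New interval (same dose) = 7.04 / 0.1760 = 40.00 h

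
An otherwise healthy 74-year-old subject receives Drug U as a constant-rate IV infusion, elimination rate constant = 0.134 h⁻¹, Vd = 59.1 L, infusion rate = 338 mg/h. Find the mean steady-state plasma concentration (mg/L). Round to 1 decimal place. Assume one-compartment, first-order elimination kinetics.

CL = k × Vd = 0.1340 × 59.1 = 7.919 L/h
At steady state Css = R₀ / CL = 338 / 7.919 = 42.68 mg/L

42.7 mg/L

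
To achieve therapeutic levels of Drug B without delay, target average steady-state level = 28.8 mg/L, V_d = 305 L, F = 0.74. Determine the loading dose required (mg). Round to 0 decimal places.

LD = Css × Vd / F = 28.8 × 305 / 0.74 = 11870 mg

11870 mg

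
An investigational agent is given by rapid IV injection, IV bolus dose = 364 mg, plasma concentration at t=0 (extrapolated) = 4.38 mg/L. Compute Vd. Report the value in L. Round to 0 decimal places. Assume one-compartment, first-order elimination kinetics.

Vd = Dose / C₀ = 364.0 / 4.38 = 83.11 L

83 L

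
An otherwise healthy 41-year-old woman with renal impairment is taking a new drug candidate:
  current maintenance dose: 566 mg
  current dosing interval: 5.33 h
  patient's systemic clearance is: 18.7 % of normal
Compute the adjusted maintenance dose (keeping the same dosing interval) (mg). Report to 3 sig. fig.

To keep the same average steady-state level, dosing rate must scale with clearance.
CL ratio = 18.7 / 100 = 0.1870
New dose (same interval) = 566 × 0.1870 = 105.8 mg

106 mg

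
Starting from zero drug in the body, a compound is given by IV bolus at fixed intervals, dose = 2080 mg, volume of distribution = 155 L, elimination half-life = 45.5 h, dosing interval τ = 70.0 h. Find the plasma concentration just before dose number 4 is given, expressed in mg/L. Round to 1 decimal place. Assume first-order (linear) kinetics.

6.8 mg/L

C₀ per dose = Dose / Vd = 2080 / 155 = 13.42 mg/L
k = ln2 / t½ = 0.693147 / 45.5 = 0.01523 h⁻¹
Fraction remaining after one interval: r = e^(−kτ) = e^(−0.01523 × 70.0) = 0.3443
Before dose 4, 3 doses have been given (aged 1τ, 2τ, 3τ).
C_trough = C₀ × (r + r² + … + r^3) = C₀ × r(1−r^3)/(1−r)
        = 13.42 × 0.3443 × (1 − 0.04081) / (1 − 0.3443) = 6.759 mg/L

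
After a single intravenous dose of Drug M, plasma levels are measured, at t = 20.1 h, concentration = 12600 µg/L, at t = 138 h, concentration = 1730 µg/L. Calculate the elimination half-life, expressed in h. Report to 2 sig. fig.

k = ln(C₁/C₂) / (t₂ − t₁) = ln(12600/1730) / (138 − 20.1)
  = 1.986 / 117.9 = 0.01684 h⁻¹
t½ = ln2 / k = 0.693147 / 0.01684 = 41.16 h

41 h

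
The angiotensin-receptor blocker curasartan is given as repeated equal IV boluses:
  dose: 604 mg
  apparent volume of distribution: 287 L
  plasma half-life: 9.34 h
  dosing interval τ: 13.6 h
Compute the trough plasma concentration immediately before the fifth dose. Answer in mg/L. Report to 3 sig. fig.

1.19 mg/L

C₀ per dose = Dose / Vd = 604 / 287 = 2.105 mg/L
k = ln2 / t½ = 0.693147 / 9.34 = 0.07421 h⁻¹
Fraction remaining after one interval: r = e^(−kτ) = e^(−0.07421 × 13.6) = 0.3645
Before dose 5, 4 doses have been given (aged 1τ, 2τ, 3τ, 4τ).
C_trough = C₀ × (r + r² + … + r^4) = C₀ × r(1−r^4)/(1−r)
        = 2.105 × 0.3645 × (1 − 0.01765) / (1 − 0.3645) = 1.186 mg/L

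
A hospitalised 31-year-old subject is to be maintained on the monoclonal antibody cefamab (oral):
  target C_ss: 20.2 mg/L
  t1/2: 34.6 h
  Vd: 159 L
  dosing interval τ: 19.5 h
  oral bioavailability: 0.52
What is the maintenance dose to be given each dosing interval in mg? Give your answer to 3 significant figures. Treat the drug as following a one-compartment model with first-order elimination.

2410 mg

k = ln2 / t½ = 0.693147 / 34.6 = 0.02003 h⁻¹
CL = k × Vd = 0.02003 × 159 = 3.185 L/h
At steady state, F × (Dose/τ) = Css × CL.
Dose = Css × CL × τ / F = 20.2 × 3.185 × 19.5 / 0.52 = 2413 mg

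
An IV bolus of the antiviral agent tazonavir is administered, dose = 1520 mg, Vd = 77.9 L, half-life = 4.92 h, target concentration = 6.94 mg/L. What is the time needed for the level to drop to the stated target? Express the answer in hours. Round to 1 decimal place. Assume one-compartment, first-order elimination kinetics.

7.3 h

C₀ = Dose / Vd = 1520 / 77.9 = 19.51 mg/L
k = ln2 / t½ = 0.693147 / 4.92 = 0.1409 h⁻¹
t = ln(C₀ / C) / k = ln(19.51 / 6.94) / 0.1409
  = ln(2.811) / 0.1409 = 1.034 / 0.1409 = 7.339 h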